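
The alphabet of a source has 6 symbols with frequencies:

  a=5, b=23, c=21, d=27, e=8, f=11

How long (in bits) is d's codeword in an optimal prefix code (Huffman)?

Build the tree from the bottom:
merge a(5) and e(8): 13
merge f(11) and 13: 24
merge c(21) and b(23): 44
merge 24 and d(27): 51
merge 44 and 51: 95
d sits 2 levels below the root, so its codeword is 2 bits.

2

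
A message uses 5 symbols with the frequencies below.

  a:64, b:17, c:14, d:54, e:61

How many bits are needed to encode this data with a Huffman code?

Greedily combine the two least-frequent nodes:
combine c(14), b(17) → 31
combine 31, d(54) → 85
combine e(61), a(64) → 125
combine 85, 125 → 210
The encoded length is the sum of every internal node's weight: 31 + 85 + 125 + 210 = 451 bits.

451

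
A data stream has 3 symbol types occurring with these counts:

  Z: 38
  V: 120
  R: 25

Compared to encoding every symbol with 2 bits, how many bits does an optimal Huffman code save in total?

Fixed-length: 2 bits × 183 symbols = 366 bits.
Huffman merges:
R(25) + Z(38) → 63
63 + V(120) → 183
Huffman total = 63 + 183 = 246 bits.
Saving = 366 − 246 = 120 bits.

120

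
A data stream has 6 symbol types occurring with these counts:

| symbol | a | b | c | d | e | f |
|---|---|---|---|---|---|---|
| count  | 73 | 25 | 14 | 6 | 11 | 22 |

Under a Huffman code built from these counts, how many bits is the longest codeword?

Merge the two lowest-weight nodes at each step:
d(6) + e(11) → 17
c(14) + 17 → 31
f(22) + b(25) → 47
31 + 47 → 78
a(73) + 78 → 151
Maximum depth reached is 4.

4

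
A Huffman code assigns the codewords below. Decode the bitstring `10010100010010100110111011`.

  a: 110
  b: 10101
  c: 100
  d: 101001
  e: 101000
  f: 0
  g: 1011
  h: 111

cecdgg

Read left to right; each codeword is recognised as soon as it completes (prefix code):
  100→c | 101000→e | 100→c | 101001→d | 1011→g | 1011→g
Decoded message: cecdgg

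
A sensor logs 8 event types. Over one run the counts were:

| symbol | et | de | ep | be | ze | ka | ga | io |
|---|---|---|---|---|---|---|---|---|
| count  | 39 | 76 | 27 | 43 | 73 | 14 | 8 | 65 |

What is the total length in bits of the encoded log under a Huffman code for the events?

Build the Huffman tree bottom-up:
combine ga(8), ka(14) → 22
combine 22, ep(27) → 49
combine et(39), be(43) → 82
combine 49, io(65) → 114
combine ze(73), de(76) → 149
combine 82, 114 → 196
combine 149, 196 → 345
Each symbol's bit-cost is frequency × depth; summing gives 957 bits (equivalently 22 + 49 + 82 + 114 + 149 + 196 + 345).

957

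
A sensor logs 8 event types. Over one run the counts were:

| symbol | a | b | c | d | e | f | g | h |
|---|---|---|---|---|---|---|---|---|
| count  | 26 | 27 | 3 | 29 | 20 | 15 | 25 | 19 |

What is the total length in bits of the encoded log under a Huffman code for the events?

481

Merge the two smallest weights repeatedly:
combine c(3), f(15) → 18
combine 18, h(19) → 37
combine e(20), g(25) → 45
combine a(26), b(27) → 53
combine d(29), 37 → 66
combine 45, 53 → 98
combine 66, 98 → 164
Total encoded bits = sum of merged weights = 18 + 37 + 45 + 53 + 66 + 98 + 164 = 481.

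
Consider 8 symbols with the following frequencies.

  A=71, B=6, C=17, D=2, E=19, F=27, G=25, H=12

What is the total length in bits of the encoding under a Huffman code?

459

Build the Huffman tree bottom-up:
D(2) + B(6) → 8
8 + H(12) → 20
C(17) + E(19) → 36
20 + G(25) → 45
F(27) + 36 → 63
45 + 63 → 108
A(71) + 108 → 179
Each symbol's bit-cost is frequency × depth; summing gives 459 bits (equivalently 8 + 20 + 36 + 45 + 63 + 108 + 179).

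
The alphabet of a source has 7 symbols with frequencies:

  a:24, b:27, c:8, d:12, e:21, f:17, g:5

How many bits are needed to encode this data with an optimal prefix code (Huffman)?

Merge the two smallest weights repeatedly:
merge g(5) and c(8): 13
merge d(12) and 13: 25
merge f(17) and e(21): 38
merge a(24) and 25: 49
merge b(27) and 38: 65
merge 49 and 65: 114
Each symbol's bit-cost is frequency × depth; summing gives 304 bits (equivalently 13 + 25 + 38 + 49 + 65 + 114).

304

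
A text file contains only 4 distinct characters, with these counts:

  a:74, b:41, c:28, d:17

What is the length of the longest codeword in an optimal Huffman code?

Merge the two lowest-weight nodes at each step:
d(17) + c(28) → 45
b(41) + 45 → 86
a(74) + 86 → 160
The rarest symbols sit at the bottom; the longest codeword is 3 bits.

3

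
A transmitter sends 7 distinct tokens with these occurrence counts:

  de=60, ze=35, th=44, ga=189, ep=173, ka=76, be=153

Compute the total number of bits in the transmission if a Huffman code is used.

1890

Greedily combine the two least-frequent nodes:
merge ze(35) and th(44): 79
merge de(60) and ka(76): 136
merge 79 and 136: 215
merge be(153) and ep(173): 326
merge ga(189) and 215: 404
merge 326 and 404: 730
Each symbol's bit-cost is frequency × depth; summing gives 1890 bits (equivalently 79 + 136 + 215 + 326 + 404 + 730).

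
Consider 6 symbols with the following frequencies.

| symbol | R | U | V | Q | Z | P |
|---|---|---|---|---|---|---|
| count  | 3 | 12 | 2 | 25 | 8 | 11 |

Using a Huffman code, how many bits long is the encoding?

138

Greedily combine the two least-frequent nodes:
combine V(2), R(3) → 5
combine 5, Z(8) → 13
combine P(11), U(12) → 23
combine 13, 23 → 36
combine Q(25), 36 → 61
Each symbol's bit-cost is frequency × depth; summing gives 138 bits (equivalently 5 + 13 + 23 + 36 + 61).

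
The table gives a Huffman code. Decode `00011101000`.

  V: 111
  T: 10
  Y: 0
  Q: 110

Read left to right; each codeword is recognised as soon as it completes (prefix code):
  0→Y | 0→Y | 0→Y | 111→V | 0→Y | 10→T | 0→Y | 0→Y
Decoded message: YYYVYTYY

YYYVYTYY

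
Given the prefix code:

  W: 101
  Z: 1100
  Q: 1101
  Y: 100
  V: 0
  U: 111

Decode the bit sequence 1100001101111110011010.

Read left to right; each codeword is recognised as soon as it completes (prefix code):
  1100→Z | 0→V | 0→V | 1101→Q | 111→U | 1100→Z | 1101→Q | 0→V
Decoded message: ZVVQUZQV

ZVVQUZQV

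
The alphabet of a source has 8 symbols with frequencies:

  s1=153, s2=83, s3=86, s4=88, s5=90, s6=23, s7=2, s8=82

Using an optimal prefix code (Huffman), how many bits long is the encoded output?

Build the Huffman tree bottom-up:
merge s7(2) and s6(23): 25
merge 25 and s8(82): 107
merge s2(83) and s3(86): 169
merge s4(88) and s5(90): 178
merge 107 and s1(153): 260
merge 169 and 178: 347
merge 260 and 347: 607
The encoded length is the sum of every internal node's weight: 25 + 107 + 169 + 178 + 260 + 347 + 607 = 1693 bits.

1693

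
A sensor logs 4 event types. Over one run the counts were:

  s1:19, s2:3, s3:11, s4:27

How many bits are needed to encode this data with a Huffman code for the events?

107

Greedily combine the two least-frequent nodes:
s2(3) + s3(11) → 14
14 + s1(19) → 33
s4(27) + 33 → 60
Total encoded bits = sum of merged weights = 14 + 33 + 60 = 107.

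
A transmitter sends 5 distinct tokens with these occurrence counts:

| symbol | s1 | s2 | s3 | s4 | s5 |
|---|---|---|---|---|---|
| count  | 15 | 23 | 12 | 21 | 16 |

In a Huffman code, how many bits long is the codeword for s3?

3

Repeatedly merge the two smallest:
combine s3(12), s1(15) → 27
combine s5(16), s4(21) → 37
combine s2(23), 27 → 50
combine 37, 50 → 87
The subtree containing s3 is merged 3 times, so code length = 3.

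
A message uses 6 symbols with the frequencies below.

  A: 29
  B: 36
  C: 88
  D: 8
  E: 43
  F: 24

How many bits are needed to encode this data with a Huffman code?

540

Merge the two smallest weights repeatedly:
combine D(8), F(24) → 32
combine A(29), 32 → 61
combine B(36), E(43) → 79
combine 61, 79 → 140
combine C(88), 140 → 228
Total encoded bits = sum of merged weights = 32 + 61 + 79 + 140 + 228 = 540.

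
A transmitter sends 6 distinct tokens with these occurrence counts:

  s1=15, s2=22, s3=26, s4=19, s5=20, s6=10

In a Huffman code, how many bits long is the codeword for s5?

3

Huffman merges, smallest pair first:
merge s6(10) and s1(15): 25
merge s4(19) and s5(20): 39
merge s2(22) and 25: 47
merge s3(26) and 39: 65
merge 47 and 65: 112
s5 sits 3 levels below the root, so its codeword is 3 bits.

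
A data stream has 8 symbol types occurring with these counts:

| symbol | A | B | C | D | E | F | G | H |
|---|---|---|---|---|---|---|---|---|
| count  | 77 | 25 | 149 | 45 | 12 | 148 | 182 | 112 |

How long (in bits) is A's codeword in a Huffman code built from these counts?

Repeatedly merge the two smallest:
combine E(12), B(25) → 37
combine 37, D(45) → 82
combine A(77), 82 → 159
combine H(112), F(148) → 260
combine C(149), 159 → 308
combine G(182), 260 → 442
combine 308, 442 → 750
The subtree containing A is merged 3 times, so code length = 3.

3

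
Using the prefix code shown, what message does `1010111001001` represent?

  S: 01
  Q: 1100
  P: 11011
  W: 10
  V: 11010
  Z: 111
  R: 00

Read left to right; each codeword is recognised as soon as it completes (prefix code):
  10→W | 10→W | 111→Z | 00→R | 10→W | 01→S
Decoded message: WWZRWS

WWZRWS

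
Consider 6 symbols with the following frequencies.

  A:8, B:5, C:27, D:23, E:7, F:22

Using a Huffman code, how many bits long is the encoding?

216

Greedily combine the two least-frequent nodes:
merge B(5) and E(7): 12
merge A(8) and 12: 20
merge 20 and F(22): 42
merge D(23) and C(27): 50
merge 42 and 50: 92
Each symbol's bit-cost is frequency × depth; summing gives 216 bits (equivalently 12 + 20 + 42 + 50 + 92).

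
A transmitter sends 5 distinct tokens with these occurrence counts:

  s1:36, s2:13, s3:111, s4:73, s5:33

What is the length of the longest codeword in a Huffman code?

4

Merge the two lowest-weight nodes at each step:
combine s2(13), s5(33) → 46
combine s1(36), 46 → 82
combine s4(73), 82 → 155
combine s3(111), 155 → 266
Maximum depth reached is 4.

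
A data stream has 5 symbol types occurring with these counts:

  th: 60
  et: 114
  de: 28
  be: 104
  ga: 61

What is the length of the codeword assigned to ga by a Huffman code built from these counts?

2

Build the tree from the bottom:
merge de(28) and th(60): 88
merge ga(61) and 88: 149
merge be(104) and et(114): 218
merge 149 and 218: 367
ga sits 2 levels below the root, so its codeword is 2 bits.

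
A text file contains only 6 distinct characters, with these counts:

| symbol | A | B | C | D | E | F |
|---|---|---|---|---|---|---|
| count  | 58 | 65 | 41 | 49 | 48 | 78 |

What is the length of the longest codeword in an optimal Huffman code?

3

Merge the two lowest-weight nodes at each step:
C(41) + E(48) → 89
D(49) + A(58) → 107
B(65) + F(78) → 143
89 + 107 → 196
143 + 196 → 339
The rarest symbols sit at the bottom; the longest codeword is 3 bits.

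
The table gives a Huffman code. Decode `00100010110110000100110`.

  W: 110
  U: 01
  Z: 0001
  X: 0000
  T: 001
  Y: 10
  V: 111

Read left to right; each codeword is recognised as soon as it completes (prefix code):
  001→T | 0001→Z | 01→U | 10→Y | 110→W | 0001→Z | 001→T | 10→Y
Decoded message: TZUYWZTY

TZUYWZTY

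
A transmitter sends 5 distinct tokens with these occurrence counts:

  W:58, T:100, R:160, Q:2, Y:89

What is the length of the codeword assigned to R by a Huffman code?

1

Huffman merges, smallest pair first:
combine Q(2), W(58) → 60
combine 60, Y(89) → 149
combine T(100), 149 → 249
combine R(160), 249 → 409
R sits one level below the root: a 1-bit codeword.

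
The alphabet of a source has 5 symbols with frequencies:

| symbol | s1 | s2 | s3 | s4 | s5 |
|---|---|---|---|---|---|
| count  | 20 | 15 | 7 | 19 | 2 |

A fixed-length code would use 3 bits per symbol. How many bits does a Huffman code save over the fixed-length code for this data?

Fixed-length: 3 bits × 63 symbols = 189 bits.
Huffman merges:
s5(2) + s3(7) → 9
9 + s2(15) → 24
s4(19) + s1(20) → 39
24 + 39 → 63
Huffman total = 9 + 24 + 39 + 63 = 135 bits.
Saving = 189 − 135 = 54 bits.

54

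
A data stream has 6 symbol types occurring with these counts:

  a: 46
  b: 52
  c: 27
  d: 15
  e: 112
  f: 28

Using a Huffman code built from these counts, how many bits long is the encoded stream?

Build the Huffman tree bottom-up:
d(15) + c(27) → 42
f(28) + 42 → 70
a(46) + b(52) → 98
70 + 98 → 168
e(112) + 168 → 280
Total encoded bits = sum of merged weights = 42 + 70 + 98 + 168 + 280 = 658.

658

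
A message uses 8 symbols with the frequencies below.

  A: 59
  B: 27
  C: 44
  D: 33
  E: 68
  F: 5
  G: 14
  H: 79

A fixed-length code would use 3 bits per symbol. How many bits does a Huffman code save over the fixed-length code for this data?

Fixed-length: 3 bits × 329 symbols = 987 bits.
Huffman merges:
F(5) + G(14) → 19
19 + B(27) → 46
D(33) + C(44) → 77
46 + A(59) → 105
E(68) + 77 → 145
H(79) + 105 → 184
145 + 184 → 329
Huffman total = 19 + 46 + 77 + 105 + 145 + 184 + 329 = 905 bits.
Saving = 987 − 905 = 82 bits.

82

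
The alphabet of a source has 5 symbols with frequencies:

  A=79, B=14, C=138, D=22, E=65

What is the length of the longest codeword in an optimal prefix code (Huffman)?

4

Merge the two lowest-weight nodes at each step:
B(14) + D(22) → 36
36 + E(65) → 101
A(79) + 101 → 180
C(138) + 180 → 318
Maximum depth reached is 4.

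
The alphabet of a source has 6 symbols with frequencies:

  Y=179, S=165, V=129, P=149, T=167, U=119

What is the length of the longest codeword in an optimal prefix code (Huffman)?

Merge the two lowest-weight nodes at each step:
combine U(119), V(129) → 248
combine P(149), S(165) → 314
combine T(167), Y(179) → 346
combine 248, 314 → 562
combine 346, 562 → 908
The rarest symbols sit at the bottom; the longest codeword is 3 bits.

3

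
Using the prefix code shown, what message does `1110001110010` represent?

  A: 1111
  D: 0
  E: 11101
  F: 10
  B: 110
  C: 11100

Read left to right; each codeword is recognised as soon as it completes (prefix code):
  11100→C | 0→D | 11100→C | 10→F
Decoded message: CDCF

CDCF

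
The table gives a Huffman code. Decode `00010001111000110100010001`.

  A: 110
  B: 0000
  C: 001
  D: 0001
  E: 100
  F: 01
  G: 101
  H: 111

DDHDGDD

Read left to right; each codeword is recognised as soon as it completes (prefix code):
  0001→D | 0001→D | 111→H | 0001→D | 101→G | 0001→D | 0001→D
Decoded message: DDHDGDD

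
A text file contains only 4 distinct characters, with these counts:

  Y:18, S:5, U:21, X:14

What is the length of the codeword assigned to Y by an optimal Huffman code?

2

Huffman merges, smallest pair first:
merge S(5) and X(14): 19
merge Y(18) and 19: 37
merge U(21) and 37: 58
Y sits 2 levels below the root, so its codeword is 2 bits.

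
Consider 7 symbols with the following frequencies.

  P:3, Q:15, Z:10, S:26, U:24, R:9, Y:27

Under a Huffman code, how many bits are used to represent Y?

Huffman merges, smallest pair first:
combine P(3), R(9) → 12
combine Z(10), 12 → 22
combine Q(15), 22 → 37
combine U(24), S(26) → 50
combine Y(27), 37 → 64
combine 50, 64 → 114
The subtree containing Y is merged 2 times, so code length = 2.

2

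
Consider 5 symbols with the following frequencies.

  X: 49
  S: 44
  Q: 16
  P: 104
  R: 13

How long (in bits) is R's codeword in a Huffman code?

4

Huffman merges, smallest pair first:
R(13) + Q(16) → 29
29 + S(44) → 73
X(49) + 73 → 122
P(104) + 122 → 226
R sits 4 levels below the root, so its codeword is 4 bits.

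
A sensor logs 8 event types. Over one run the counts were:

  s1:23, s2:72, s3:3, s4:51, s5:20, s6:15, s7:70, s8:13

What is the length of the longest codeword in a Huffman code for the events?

Merge the two lowest-weight nodes at each step:
merge s3(3) and s8(13): 16
merge s6(15) and 16: 31
merge s5(20) and s1(23): 43
merge 31 and 43: 74
merge s4(51) and s7(70): 121
merge s2(72) and 74: 146
merge 121 and 146: 267
The first pair merged (s3, s8) ends up deepest, at depth 5.

5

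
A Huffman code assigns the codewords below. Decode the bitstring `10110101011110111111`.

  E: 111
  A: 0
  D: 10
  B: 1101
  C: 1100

DBADEDEE

Read left to right; each codeword is recognised as soon as it completes (prefix code):
  10→D | 1101→B | 0→A | 10→D | 111→E | 10→D | 111→E | 111→E
Decoded message: DBADEDEE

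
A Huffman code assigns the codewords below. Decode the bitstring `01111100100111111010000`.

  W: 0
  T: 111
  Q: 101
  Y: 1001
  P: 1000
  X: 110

Read left to right; each codeword is recognised as soon as it completes (prefix code):
  0→W | 111→T | 110→X | 0→W | 1001→Y | 111→T | 110→X | 1000→P | 0→W
Decoded message: WTXWYTXPW

WTXWYTXPW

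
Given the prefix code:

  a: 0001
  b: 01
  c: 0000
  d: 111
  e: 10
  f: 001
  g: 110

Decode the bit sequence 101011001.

eegb

Read left to right; each codeword is recognised as soon as it completes (prefix code):
  10→e | 10→e | 110→g | 01→b
Decoded message: eegb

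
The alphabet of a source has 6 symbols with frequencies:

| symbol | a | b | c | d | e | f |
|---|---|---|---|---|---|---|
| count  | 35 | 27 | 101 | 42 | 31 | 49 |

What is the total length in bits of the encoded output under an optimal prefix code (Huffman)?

705

Build the Huffman tree bottom-up:
combine b(27), e(31) → 58
combine a(35), d(42) → 77
combine f(49), 58 → 107
combine 77, c(101) → 178
combine 107, 178 → 285
The encoded length is the sum of every internal node's weight: 58 + 77 + 107 + 178 + 285 = 705 bits.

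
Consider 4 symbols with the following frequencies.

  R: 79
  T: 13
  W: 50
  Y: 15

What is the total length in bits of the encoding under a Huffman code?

Greedily combine the two least-frequent nodes:
T(13) + Y(15) → 28
28 + W(50) → 78
78 + R(79) → 157
Total encoded bits = sum of merged weights = 28 + 78 + 157 = 263.

263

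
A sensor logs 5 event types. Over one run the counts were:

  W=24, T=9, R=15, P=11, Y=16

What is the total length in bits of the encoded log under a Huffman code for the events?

170

Build the Huffman tree bottom-up:
merge T(9) and P(11): 20
merge R(15) and Y(16): 31
merge 20 and W(24): 44
merge 31 and 44: 75
Each symbol's bit-cost is frequency × depth; summing gives 170 bits (equivalently 20 + 31 + 44 + 75).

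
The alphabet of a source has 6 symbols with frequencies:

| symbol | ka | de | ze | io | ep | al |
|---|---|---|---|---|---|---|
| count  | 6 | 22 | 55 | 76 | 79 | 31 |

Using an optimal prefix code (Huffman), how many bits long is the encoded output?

625

Build the Huffman tree bottom-up:
merge ka(6) and de(22): 28
merge 28 and al(31): 59
merge ze(55) and 59: 114
merge io(76) and ep(79): 155
merge 114 and 155: 269
The encoded length is the sum of every internal node's weight: 28 + 59 + 114 + 155 + 269 = 625 bits.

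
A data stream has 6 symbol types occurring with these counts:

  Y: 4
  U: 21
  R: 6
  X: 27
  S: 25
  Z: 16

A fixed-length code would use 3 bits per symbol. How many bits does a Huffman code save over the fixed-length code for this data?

Fixed-length: 3 bits × 99 symbols = 297 bits.
Huffman merges:
combine Y(4), R(6) → 10
combine 10, Z(16) → 26
combine U(21), S(25) → 46
combine 26, X(27) → 53
combine 46, 53 → 99
Huffman total = 10 + 26 + 46 + 53 + 99 = 234 bits.
Saving = 297 − 234 = 63 bits.

63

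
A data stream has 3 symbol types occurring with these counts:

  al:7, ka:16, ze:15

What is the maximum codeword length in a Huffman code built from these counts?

2

Merge the two lowest-weight nodes at each step:
merge al(7) and ze(15): 22
merge ka(16) and 22: 38
The rarest symbols sit at the bottom; the longest codeword is 2 bits.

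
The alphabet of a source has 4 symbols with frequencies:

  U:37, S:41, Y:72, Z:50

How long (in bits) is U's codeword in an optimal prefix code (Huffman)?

Build the tree from the bottom:
merge U(37) and S(41): 78
merge Z(50) and Y(72): 122
merge 78 and 122: 200
U's leaf is at depth 2, giving a 2-bit codeword.

2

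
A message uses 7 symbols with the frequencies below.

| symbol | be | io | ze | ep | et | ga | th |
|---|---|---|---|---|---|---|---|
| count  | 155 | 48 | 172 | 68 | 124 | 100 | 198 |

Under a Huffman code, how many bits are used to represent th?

2

Huffman merges, smallest pair first:
combine io(48), ep(68) → 116
combine ga(100), 116 → 216
combine et(124), be(155) → 279
combine ze(172), th(198) → 370
combine 216, 279 → 495
combine 370, 495 → 865
th's leaf is at depth 2, giving a 2-bit codeword.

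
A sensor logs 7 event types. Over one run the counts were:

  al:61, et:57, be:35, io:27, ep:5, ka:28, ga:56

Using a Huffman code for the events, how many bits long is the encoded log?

721

Greedily combine the two least-frequent nodes:
combine ep(5), io(27) → 32
combine ka(28), 32 → 60
combine be(35), ga(56) → 91
combine et(57), 60 → 117
combine al(61), 91 → 152
combine 117, 152 → 269
Total encoded bits = sum of merged weights = 32 + 60 + 91 + 117 + 152 + 269 = 721.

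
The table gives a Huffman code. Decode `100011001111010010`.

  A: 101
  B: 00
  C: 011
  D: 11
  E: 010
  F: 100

FCBDDEE

Read left to right; each codeword is recognised as soon as it completes (prefix code):
  100→F | 011→C | 00→B | 11→D | 11→D | 010→E | 010→E
Decoded message: FCBDDEE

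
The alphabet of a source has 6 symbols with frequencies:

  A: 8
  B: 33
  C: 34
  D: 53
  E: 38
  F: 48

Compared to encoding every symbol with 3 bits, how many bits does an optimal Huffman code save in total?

Fixed-length: 3 bits × 214 symbols = 642 bits.
Huffman merges:
A(8) + B(33) → 41
C(34) + E(38) → 72
41 + F(48) → 89
D(53) + 72 → 125
89 + 125 → 214
Huffman total = 41 + 72 + 89 + 125 + 214 = 541 bits.
Saving = 642 − 541 = 101 bits.

101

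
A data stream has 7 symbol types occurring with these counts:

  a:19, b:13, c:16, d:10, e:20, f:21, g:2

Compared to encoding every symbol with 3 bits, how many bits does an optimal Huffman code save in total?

Fixed-length: 3 bits × 101 symbols = 303 bits.
Huffman merges:
g(2) + d(10) → 12
12 + b(13) → 25
c(16) + a(19) → 35
e(20) + f(21) → 41
25 + 35 → 60
41 + 60 → 101
Huffman total = 12 + 25 + 35 + 41 + 60 + 101 = 274 bits.
Saving = 303 − 274 = 29 bits.

29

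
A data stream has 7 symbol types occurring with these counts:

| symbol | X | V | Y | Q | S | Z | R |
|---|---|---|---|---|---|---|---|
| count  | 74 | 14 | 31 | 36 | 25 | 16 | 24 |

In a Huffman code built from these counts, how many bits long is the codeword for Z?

Repeatedly merge the two smallest:
combine V(14), Z(16) → 30
combine R(24), S(25) → 49
combine 30, Y(31) → 61
combine Q(36), 49 → 85
combine 61, X(74) → 135
combine 85, 135 → 220
Z's leaf is at depth 4, giving a 4-bit codeword.

4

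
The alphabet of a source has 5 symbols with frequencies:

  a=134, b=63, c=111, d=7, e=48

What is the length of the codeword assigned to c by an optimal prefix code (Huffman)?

2

Build the tree from the bottom:
d(7) + e(48) → 55
55 + b(63) → 118
c(111) + 118 → 229
a(134) + 229 → 363
The subtree containing c is merged 2 times, so code length = 2.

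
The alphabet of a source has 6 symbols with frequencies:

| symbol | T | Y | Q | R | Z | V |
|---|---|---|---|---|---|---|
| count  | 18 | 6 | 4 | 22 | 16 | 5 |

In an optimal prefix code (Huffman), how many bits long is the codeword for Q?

4

Huffman merges, smallest pair first:
Q(4) + V(5) → 9
Y(6) + 9 → 15
15 + Z(16) → 31
T(18) + R(22) → 40
31 + 40 → 71
Q sits 4 levels below the root, so its codeword is 4 bits.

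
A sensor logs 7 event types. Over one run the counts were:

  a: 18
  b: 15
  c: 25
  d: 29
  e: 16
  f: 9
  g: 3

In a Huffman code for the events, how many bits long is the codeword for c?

2

Repeatedly merge the two smallest:
g(3) + f(9) → 12
12 + b(15) → 27
e(16) + a(18) → 34
c(25) + 27 → 52
d(29) + 34 → 63
52 + 63 → 115
The subtree containing c is merged 2 times, so code length = 2.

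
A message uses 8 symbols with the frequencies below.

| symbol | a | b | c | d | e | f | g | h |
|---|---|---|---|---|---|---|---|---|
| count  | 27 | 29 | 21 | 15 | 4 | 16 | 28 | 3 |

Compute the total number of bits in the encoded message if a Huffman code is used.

401

Build the Huffman tree bottom-up:
combine h(3), e(4) → 7
combine 7, d(15) → 22
combine f(16), c(21) → 37
combine 22, a(27) → 49
combine g(28), b(29) → 57
combine 37, 49 → 86
combine 57, 86 → 143
The encoded length is the sum of every internal node's weight: 7 + 22 + 37 + 49 + 57 + 86 + 143 = 401 bits.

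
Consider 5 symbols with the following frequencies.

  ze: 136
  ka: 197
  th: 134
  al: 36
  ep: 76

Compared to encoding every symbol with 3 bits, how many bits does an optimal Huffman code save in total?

Fixed-length: 3 bits × 579 symbols = 1737 bits.
Huffman merges:
al(36) + ep(76) → 112
112 + th(134) → 246
ze(136) + ka(197) → 333
246 + 333 → 579
Huffman total = 112 + 246 + 333 + 579 = 1270 bits.
Saving = 1737 − 1270 = 467 bits.

467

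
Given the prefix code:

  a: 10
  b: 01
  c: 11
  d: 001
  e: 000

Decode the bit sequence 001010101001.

Read left to right; each codeword is recognised as soon as it completes (prefix code):
  001→d | 01→b | 01→b | 01→b | 001→d
Decoded message: dbbbd

dbbbd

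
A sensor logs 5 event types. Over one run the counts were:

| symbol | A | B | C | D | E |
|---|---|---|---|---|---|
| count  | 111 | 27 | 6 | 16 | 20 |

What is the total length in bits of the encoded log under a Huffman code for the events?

Build the Huffman tree bottom-up:
merge C(6) and D(16): 22
merge E(20) and 22: 42
merge B(27) and 42: 69
merge 69 and A(111): 180
Each symbol's bit-cost is frequency × depth; summing gives 313 bits (equivalently 22 + 42 + 69 + 180).

313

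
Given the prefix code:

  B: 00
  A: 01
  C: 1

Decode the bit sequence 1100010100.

CCBAAB

Read left to right; each codeword is recognised as soon as it completes (prefix code):
  1→C | 1→C | 00→B | 01→A | 01→A | 00→B
Decoded message: CCBAAB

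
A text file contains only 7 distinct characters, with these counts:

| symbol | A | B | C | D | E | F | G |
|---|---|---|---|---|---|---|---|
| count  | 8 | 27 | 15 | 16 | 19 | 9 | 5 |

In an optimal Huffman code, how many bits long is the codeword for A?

Huffman merges, smallest pair first:
G(5) + A(8) → 13
F(9) + 13 → 22
C(15) + D(16) → 31
E(19) + 22 → 41
B(27) + 31 → 58
41 + 58 → 99
The subtree containing A is merged 4 times, so code length = 4.

4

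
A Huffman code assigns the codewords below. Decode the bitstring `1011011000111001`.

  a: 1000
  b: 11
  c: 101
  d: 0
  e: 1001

ccabe

Read left to right; each codeword is recognised as soon as it completes (prefix code):
  101→c | 101→c | 1000→a | 11→b | 1001→e
Decoded message: ccabe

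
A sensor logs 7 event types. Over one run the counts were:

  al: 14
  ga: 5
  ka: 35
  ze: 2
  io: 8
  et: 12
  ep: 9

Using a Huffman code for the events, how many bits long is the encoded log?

207

Merge the two smallest weights repeatedly:
ze(2) + ga(5) → 7
7 + io(8) → 15
ep(9) + et(12) → 21
al(14) + 15 → 29
21 + 29 → 50
ka(35) + 50 → 85
Total encoded bits = sum of merged weights = 7 + 15 + 21 + 29 + 50 + 85 = 207.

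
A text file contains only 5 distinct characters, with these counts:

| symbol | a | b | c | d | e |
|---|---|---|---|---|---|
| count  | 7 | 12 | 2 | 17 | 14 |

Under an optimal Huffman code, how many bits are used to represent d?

2

Repeatedly merge the two smallest:
c(2) + a(7) → 9
9 + b(12) → 21
e(14) + d(17) → 31
21 + 31 → 52
The subtree containing d is merged 2 times, so code length = 2.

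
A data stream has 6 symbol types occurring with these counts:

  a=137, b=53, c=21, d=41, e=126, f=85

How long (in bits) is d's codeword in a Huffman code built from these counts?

4

Build the tree from the bottom:
combine c(21), d(41) → 62
combine b(53), 62 → 115
combine f(85), 115 → 200
combine e(126), a(137) → 263
combine 200, 263 → 463
d sits 4 levels below the root, so its codeword is 4 bits.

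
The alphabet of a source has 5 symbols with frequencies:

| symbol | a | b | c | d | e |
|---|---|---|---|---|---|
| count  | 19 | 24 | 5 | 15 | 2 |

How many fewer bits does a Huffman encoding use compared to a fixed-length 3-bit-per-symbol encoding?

Fixed-length: 3 bits × 65 symbols = 195 bits.
Huffman merges:
combine e(2), c(5) → 7
combine 7, d(15) → 22
combine a(19), 22 → 41
combine b(24), 41 → 65
Huffman total = 7 + 22 + 41 + 65 = 135 bits.
Saving = 195 − 135 = 60 bits.

60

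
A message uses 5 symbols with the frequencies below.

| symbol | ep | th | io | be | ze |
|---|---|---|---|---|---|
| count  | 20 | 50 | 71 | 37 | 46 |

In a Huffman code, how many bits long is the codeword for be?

3

Repeatedly merge the two smallest:
merge ep(20) and be(37): 57
merge ze(46) and th(50): 96
merge 57 and io(71): 128
merge 96 and 128: 224
The subtree containing be is merged 3 times, so code length = 3.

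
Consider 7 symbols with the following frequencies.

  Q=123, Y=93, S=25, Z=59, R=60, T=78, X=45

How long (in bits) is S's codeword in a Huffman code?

4

Repeatedly merge the two smallest:
combine S(25), X(45) → 70
combine Z(59), R(60) → 119
combine 70, T(78) → 148
combine Y(93), 119 → 212
combine Q(123), 148 → 271
combine 212, 271 → 483
S's leaf is at depth 4, giving a 4-bit codeword.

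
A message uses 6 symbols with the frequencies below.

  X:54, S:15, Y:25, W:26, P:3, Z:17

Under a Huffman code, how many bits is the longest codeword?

4

Merge the two lowest-weight nodes at each step:
P(3) + S(15) → 18
Z(17) + 18 → 35
Y(25) + W(26) → 51
35 + 51 → 86
X(54) + 86 → 140
The rarest symbols sit at the bottom; the longest codeword is 4 bits.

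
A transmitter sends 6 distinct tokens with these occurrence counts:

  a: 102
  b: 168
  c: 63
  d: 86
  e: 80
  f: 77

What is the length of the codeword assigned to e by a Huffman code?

Build the tree from the bottom:
c(63) + f(77) → 140
e(80) + d(86) → 166
a(102) + 140 → 242
166 + b(168) → 334
242 + 334 → 576
The subtree containing e is merged 3 times, so code length = 3.

3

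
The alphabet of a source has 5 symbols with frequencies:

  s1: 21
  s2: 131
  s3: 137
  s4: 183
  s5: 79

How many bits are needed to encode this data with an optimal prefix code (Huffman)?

Merge the two smallest weights repeatedly:
s1(21) + s5(79) → 100
100 + s2(131) → 231
s3(137) + s4(183) → 320
231 + 320 → 551
Total encoded bits = sum of merged weights = 100 + 231 + 320 + 551 = 1202.

1202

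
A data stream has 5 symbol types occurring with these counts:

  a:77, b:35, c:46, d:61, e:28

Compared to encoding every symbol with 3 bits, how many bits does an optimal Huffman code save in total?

Fixed-length: 3 bits × 247 symbols = 741 bits.
Huffman merges:
e(28) + b(35) → 63
c(46) + d(61) → 107
63 + a(77) → 140
107 + 140 → 247
Huffman total = 63 + 107 + 140 + 247 = 557 bits.
Saving = 741 − 557 = 184 bits.

184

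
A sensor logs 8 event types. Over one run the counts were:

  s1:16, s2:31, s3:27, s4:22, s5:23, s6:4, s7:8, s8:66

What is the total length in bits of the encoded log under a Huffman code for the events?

534

Merge the two smallest weights repeatedly:
merge s6(4) and s7(8): 12
merge 12 and s1(16): 28
merge s4(22) and s5(23): 45
merge s3(27) and 28: 55
merge s2(31) and 45: 76
merge 55 and s8(66): 121
merge 76 and 121: 197
Each symbol's bit-cost is frequency × depth; summing gives 534 bits (equivalently 12 + 28 + 45 + 55 + 76 + 121 + 197).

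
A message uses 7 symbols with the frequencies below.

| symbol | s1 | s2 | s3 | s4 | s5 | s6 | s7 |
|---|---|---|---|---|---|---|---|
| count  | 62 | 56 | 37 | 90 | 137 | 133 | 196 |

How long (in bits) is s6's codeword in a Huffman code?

Huffman merges, smallest pair first:
combine s3(37), s2(56) → 93
combine s1(62), s4(90) → 152
combine 93, s6(133) → 226
combine s5(137), 152 → 289
combine s7(196), 226 → 422
combine 289, 422 → 711
s6 sits 3 levels below the root, so its codeword is 3 bits.

3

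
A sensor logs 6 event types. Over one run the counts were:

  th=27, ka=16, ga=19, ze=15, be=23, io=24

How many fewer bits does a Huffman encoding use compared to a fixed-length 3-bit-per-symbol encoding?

51

Fixed-length: 3 bits × 124 symbols = 372 bits.
Huffman merges:
ze(15) + ka(16) → 31
ga(19) + be(23) → 42
io(24) + th(27) → 51
31 + 42 → 73
51 + 73 → 124
Huffman total = 31 + 42 + 51 + 73 + 124 = 321 bits.
Saving = 372 − 321 = 51 bits.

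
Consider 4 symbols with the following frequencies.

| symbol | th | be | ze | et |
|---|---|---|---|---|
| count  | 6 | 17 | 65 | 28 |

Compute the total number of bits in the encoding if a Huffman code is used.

190

Greedily combine the two least-frequent nodes:
th(6) + be(17) → 23
23 + et(28) → 51
51 + ze(65) → 116
Total encoded bits = sum of merged weights = 23 + 51 + 116 = 190.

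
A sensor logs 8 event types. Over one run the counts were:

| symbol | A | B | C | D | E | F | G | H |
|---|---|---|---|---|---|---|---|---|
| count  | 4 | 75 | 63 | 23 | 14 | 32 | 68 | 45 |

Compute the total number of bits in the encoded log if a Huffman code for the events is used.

Merge the two smallest weights repeatedly:
combine A(4), E(14) → 18
combine 18, D(23) → 41
combine F(32), 41 → 73
combine H(45), C(63) → 108
combine G(68), 73 → 141
combine B(75), 108 → 183
combine 141, 183 → 324
Total encoded bits = sum of merged weights = 18 + 41 + 73 + 108 + 141 + 183 + 324 = 888.

888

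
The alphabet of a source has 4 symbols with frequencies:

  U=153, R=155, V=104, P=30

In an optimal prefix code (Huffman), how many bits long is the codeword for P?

3

Repeatedly merge the two smallest:
P(30) + V(104) → 134
134 + U(153) → 287
R(155) + 287 → 442
P's leaf is at depth 3, giving a 3-bit codeword.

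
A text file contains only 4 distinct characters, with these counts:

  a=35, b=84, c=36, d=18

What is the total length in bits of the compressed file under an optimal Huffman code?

315

Merge the two smallest weights repeatedly:
merge d(18) and a(35): 53
merge c(36) and 53: 89
merge b(84) and 89: 173
The encoded length is the sum of every internal node's weight: 53 + 89 + 173 = 315 bits.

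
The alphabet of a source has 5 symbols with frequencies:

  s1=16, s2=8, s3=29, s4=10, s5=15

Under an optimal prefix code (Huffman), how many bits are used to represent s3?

Huffman merges, smallest pair first:
merge s2(8) and s4(10): 18
merge s5(15) and s1(16): 31
merge 18 and s3(29): 47
merge 31 and 47: 78
s3's leaf is at depth 2, giving a 2-bit codeword.

2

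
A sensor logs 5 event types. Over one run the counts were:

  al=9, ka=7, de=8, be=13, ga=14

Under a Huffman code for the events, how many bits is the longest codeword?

Merge the two lowest-weight nodes at each step:
ka(7) + de(8) → 15
al(9) + be(13) → 22
ga(14) + 15 → 29
22 + 29 → 51
The first pair merged (ka, de) ends up deepest, at depth 3.

3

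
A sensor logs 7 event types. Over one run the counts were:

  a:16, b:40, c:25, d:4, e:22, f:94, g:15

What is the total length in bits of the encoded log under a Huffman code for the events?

514

Merge the two smallest weights repeatedly:
d(4) + g(15) → 19
a(16) + 19 → 35
e(22) + c(25) → 47
35 + b(40) → 75
47 + 75 → 122
f(94) + 122 → 216
The encoded length is the sum of every internal node's weight: 19 + 35 + 47 + 75 + 122 + 216 = 514 bits.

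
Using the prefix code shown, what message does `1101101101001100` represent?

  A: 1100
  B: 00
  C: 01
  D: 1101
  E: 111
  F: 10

Read left to right; each codeword is recognised as soon as it completes (prefix code):
  1101→D | 10→F | 1101→D | 00→B | 1100→A
Decoded message: DFDBA

DFDBA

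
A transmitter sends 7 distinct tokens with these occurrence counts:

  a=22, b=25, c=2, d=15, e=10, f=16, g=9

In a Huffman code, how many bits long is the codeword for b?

2

Huffman merges, smallest pair first:
merge c(2) and g(9): 11
merge e(10) and 11: 21
merge d(15) and f(16): 31
merge 21 and a(22): 43
merge b(25) and 31: 56
merge 43 and 56: 99
b's leaf is at depth 2, giving a 2-bit codeword.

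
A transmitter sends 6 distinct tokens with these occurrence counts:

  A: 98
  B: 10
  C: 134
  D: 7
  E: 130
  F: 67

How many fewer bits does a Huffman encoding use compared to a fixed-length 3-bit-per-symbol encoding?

345

Fixed-length: 3 bits × 446 symbols = 1338 bits.
Huffman merges:
merge D(7) and B(10): 17
merge 17 and F(67): 84
merge 84 and A(98): 182
merge E(130) and C(134): 264
merge 182 and 264: 446
Huffman total = 17 + 84 + 182 + 264 + 446 = 993 bits.
Saving = 1338 − 993 = 345 bits.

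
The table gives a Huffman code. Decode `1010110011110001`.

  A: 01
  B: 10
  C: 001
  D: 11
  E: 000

Read left to right; each codeword is recognised as soon as it completes (prefix code):
  10→B | 10→B | 11→D | 001→C | 11→D | 10→B | 001→C
Decoded message: BBDCDBC

BBDCDBC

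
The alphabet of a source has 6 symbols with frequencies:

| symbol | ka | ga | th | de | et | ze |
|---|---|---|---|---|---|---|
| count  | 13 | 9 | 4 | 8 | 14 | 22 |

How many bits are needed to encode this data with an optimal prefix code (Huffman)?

173

Merge the two smallest weights repeatedly:
merge th(4) and de(8): 12
merge ga(9) and 12: 21
merge ka(13) and et(14): 27
merge 21 and ze(22): 43
merge 27 and 43: 70
The encoded length is the sum of every internal node's weight: 12 + 21 + 27 + 43 + 70 = 173 bits.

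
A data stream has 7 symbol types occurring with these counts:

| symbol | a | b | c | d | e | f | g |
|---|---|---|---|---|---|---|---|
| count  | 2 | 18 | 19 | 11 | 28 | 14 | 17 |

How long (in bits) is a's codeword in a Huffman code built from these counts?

Repeatedly merge the two smallest:
combine a(2), d(11) → 13
combine 13, f(14) → 27
combine g(17), b(18) → 35
combine c(19), 27 → 46
combine e(28), 35 → 63
combine 46, 63 → 109
a's leaf is at depth 4, giving a 4-bit codeword.

4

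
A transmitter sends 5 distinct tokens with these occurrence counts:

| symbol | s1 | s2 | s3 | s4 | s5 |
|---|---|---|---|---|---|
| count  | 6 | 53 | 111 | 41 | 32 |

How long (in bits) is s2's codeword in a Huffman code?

2

Build the tree from the bottom:
s1(6) + s5(32) → 38
38 + s4(41) → 79
s2(53) + 79 → 132
s3(111) + 132 → 243
s2 sits 2 levels below the root, so its codeword is 2 bits.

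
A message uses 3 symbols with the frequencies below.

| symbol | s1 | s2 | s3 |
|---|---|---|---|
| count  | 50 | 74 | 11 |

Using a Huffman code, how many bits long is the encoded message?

Greedily combine the two least-frequent nodes:
combine s3(11), s1(50) → 61
combine 61, s2(74) → 135
Each symbol's bit-cost is frequency × depth; summing gives 196 bits (equivalently 61 + 135).

196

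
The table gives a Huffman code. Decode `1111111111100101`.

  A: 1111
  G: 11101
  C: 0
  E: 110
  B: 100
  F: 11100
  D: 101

Read left to right; each codeword is recognised as soon as it completes (prefix code):
  1111→A | 1111→A | 11100→F | 101→D
Decoded message: AAFD

AAFD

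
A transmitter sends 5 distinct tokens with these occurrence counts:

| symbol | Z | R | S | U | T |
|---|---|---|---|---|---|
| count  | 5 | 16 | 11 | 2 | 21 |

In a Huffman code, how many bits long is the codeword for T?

Repeatedly merge the two smallest:
combine U(2), Z(5) → 7
combine 7, S(11) → 18
combine R(16), 18 → 34
combine T(21), 34 → 55
T is merged only at the final step, so code length = 1.

1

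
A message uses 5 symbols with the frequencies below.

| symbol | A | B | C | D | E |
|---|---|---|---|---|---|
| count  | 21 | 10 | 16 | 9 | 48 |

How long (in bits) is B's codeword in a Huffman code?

Huffman merges, smallest pair first:
merge D(9) and B(10): 19
merge C(16) and 19: 35
merge A(21) and 35: 56
merge E(48) and 56: 104
B sits 4 levels below the root, so its codeword is 4 bits.

4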